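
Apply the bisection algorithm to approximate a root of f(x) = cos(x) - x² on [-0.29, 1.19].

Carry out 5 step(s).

f(x) = cos(x) - x²
Initial interval: [-0.29, 1.19]

Iteration 1:
  c_1 = (-0.290000 + 1.190000)/2 = 0.450000
  f(c_1) = f(0.450000) = 0.697947
  f(a) × f(c) ≥ 0, new interval: [0.450000, 1.190000]
Iteration 2:
  c_2 = (0.450000 + 1.190000)/2 = 0.820000
  f(c_2) = f(0.820000) = 0.009821
  f(a) × f(c) ≥ 0, new interval: [0.820000, 1.190000]
Iteration 3:
  c_3 = (0.820000 + 1.190000)/2 = 1.005000
  f(c_3) = f(1.005000) = -0.473937
  f(a) × f(c) < 0, new interval: [0.820000, 1.005000]
Iteration 4:
  c_4 = (0.820000 + 1.005000)/2 = 0.912500
  f(c_4) = f(0.912500) = -0.220886
  f(a) × f(c) < 0, new interval: [0.820000, 0.912500]
Iteration 5:
  c_5 = (0.820000 + 0.912500)/2 = 0.866250
  f(c_5) = f(0.866250) = -0.102701
  f(a) × f(c) < 0, new interval: [0.820000, 0.866250]

After 5 iteration(s), the approximation is c_5 = 0.866250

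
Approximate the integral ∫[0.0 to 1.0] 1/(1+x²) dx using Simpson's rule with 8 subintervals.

f(x) = 1/(1+x²)
a = 0.0, b = 1.0, n = 8
h = (b - a)/n = 0.125000

Simpson's rule: (h/3)[f(x₀) + 4f(x₁) + 2f(x₂) + ... + f(xₙ)]

x_0 = 0.0000, f(x_0) = 1.000000, coefficient = 1
x_1 = 0.1250, f(x_1) = 0.984615, coefficient = 4
x_2 = 0.2500, f(x_2) = 0.941176, coefficient = 2
x_3 = 0.3750, f(x_3) = 0.876712, coefficient = 4
x_4 = 0.5000, f(x_4) = 0.800000, coefficient = 2
x_5 = 0.6250, f(x_5) = 0.719101, coefficient = 4
x_6 = 0.7500, f(x_6) = 0.640000, coefficient = 2
x_7 = 0.8750, f(x_7) = 0.566372, coefficient = 4
x_8 = 1.0000, f(x_8) = 0.500000, coefficient = 1

I ≈ (0.125000/3) × 18.849555 = 0.785398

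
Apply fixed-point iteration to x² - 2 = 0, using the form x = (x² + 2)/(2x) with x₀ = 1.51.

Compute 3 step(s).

Equation: x² - 2 = 0
Fixed-point form: x = (x² + 2)/(2x)
x₀ = 1.51

x_1 = g(1.510000) = 1.417252
x_2 = g(1.417252) = 1.414217
x_3 = g(1.414217) = 1.414214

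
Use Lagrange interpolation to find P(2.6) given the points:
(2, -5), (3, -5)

Lagrange interpolation formula:
P(x) = Σ yᵢ × Lᵢ(x)
where Lᵢ(x) = Π_{j≠i} (x - xⱼ)/(xᵢ - xⱼ)

L_0(2.6) = (2.6 - 3)/(2 - 3) = 0.400000
L_1(2.6) = (2.6 - 2)/(3 - 2) = 0.600000

P(2.6) = (-5)×L_0(2.6) + (-5)×L_1(2.6)
P(2.6) = -5.000000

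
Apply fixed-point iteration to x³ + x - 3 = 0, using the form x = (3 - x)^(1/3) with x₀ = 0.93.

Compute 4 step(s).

Equation: x³ + x - 3 = 0
Fixed-point form: x = (3 - x)^(1/3)
x₀ = 0.93

x_1 = g(0.930000) = 1.274452
x_2 = g(1.274452) = 1.199432
x_3 = g(1.199432) = 1.216568
x_4 = g(1.216568) = 1.212697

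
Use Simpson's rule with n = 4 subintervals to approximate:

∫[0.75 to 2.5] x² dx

f(x) = x²
a = 0.75, b = 2.5, n = 4
h = (b - a)/n = 0.437500

Simpson's rule: (h/3)[f(x₀) + 4f(x₁) + 2f(x₂) + ... + f(xₙ)]

x_0 = 0.7500, f(x_0) = 0.562500, coefficient = 1
x_1 = 1.1875, f(x_1) = 1.410156, coefficient = 4
x_2 = 1.6250, f(x_2) = 2.640625, coefficient = 2
x_3 = 2.0625, f(x_3) = 4.253906, coefficient = 4
x_4 = 2.5000, f(x_4) = 6.250000, coefficient = 1

I ≈ (0.437500/3) × 34.750000 = 5.067708
Exact value: 5.067708
Error: 0.000000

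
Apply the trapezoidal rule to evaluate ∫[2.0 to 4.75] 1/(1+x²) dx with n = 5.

f(x) = 1/(1+x²)
a = 2.0, b = 4.75, n = 5
h = (b - a)/n = 0.550000

Trapezoidal rule: (h/2)[f(x₀) + 2f(x₁) + 2f(x₂) + ... + f(xₙ)]

x_0 = 2.0000, f(x_0) = 0.200000, coefficient = 1
x_1 = 2.5500, f(x_1) = 0.133289, coefficient = 2
x_2 = 3.1000, f(x_2) = 0.094251, coefficient = 2
x_3 = 3.6500, f(x_3) = 0.069820, coefficient = 2
x_4 = 4.2000, f(x_4) = 0.053648, coefficient = 2
x_5 = 4.7500, f(x_5) = 0.042440, coefficient = 1

I ≈ (0.550000/2) × 0.944456 = 0.259725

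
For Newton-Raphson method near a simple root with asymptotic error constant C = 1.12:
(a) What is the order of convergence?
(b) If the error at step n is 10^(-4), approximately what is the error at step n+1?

(a) Newton-Raphson has quadratic (order 2) convergence near simple roots.
    This means |e_{n+1}| ≈ C|e_n|².

(b) With |e_n| = 10^(-4) and C = 1.12:
    |e_{n+1}| ≈ 1.12 × (10^(-4))² = 1.12 × 10^(-8)

(a) 2 (quadratic); (b) |e_{n+1}| ≈ 1.120e-08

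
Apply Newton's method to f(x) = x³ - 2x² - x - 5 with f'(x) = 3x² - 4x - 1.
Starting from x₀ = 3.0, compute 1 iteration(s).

f(x) = x³ - 2x² - x - 5
f'(x) = 3x² - 4x - 1
x₀ = 3.0

Newton-Raphson formula: x_{n+1} = x_n - f(x_n)/f'(x_n)

Iteration 1:
  f(3.000000) = 1.000000
  f'(3.000000) = 14.000000
  x_1 = 3.000000 - 1.000000/14.000000 = 2.928571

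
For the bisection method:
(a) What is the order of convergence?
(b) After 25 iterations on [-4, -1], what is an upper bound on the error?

(a) Bisection has linear (order 1) convergence; the error is halved each step.

(b) Error bound = (b-a)/2^n = (-1 - (-4))/2^{25}
    = 3/2^{25}

(a) 1 (linear); (b) error ≤ 8.94e-08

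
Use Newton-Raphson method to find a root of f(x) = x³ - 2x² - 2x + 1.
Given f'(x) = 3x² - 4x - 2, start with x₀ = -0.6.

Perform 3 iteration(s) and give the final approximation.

f(x) = x³ - 2x² - 2x + 1
f'(x) = 3x² - 4x - 2
x₀ = -0.6

Newton-Raphson formula: x_{n+1} = x_n - f(x_n)/f'(x_n)

Iteration 1:
  f(-0.600000) = 1.264000
  f'(-0.600000) = 1.480000
  x_1 = -0.600000 - 1.264000/1.480000 = -1.454054
Iteration 2:
  f(-1.454054) = -3.394706
  f'(-1.454054) = 10.159036
  x_2 = -1.454054 - (-3.394706)/10.159036 = -1.119898
Iteration 3:
  f(-1.119898) = -0.673090
  f'(-1.119898) = 6.242104
  x_3 = -1.119898 - (-0.673090)/6.242104 = -1.012067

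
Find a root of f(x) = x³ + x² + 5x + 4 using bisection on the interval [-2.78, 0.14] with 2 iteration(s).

f(x) = x³ + x² + 5x + 4
Initial interval: [-2.78, 0.14]

Iteration 1:
  c_1 = (-2.780000 + 0.140000)/2 = -1.320000
  f(c_1) = f(-1.320000) = -3.157568
  f(a) × f(c) ≥ 0, new interval: [-1.320000, 0.140000]
Iteration 2:
  c_2 = (-1.320000 + 0.140000)/2 = -0.590000
  f(c_2) = f(-0.590000) = 1.192721
  f(a) × f(c) < 0, new interval: [-1.320000, -0.590000]

After 2 iteration(s), the approximation is c_2 = -0.590000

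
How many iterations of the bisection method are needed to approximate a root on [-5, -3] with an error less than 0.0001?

We need (b-a)/2^n ≤ 0.0001
(-3 - (-5))/2^n ≤ 0.0001
2/2^n ≤ 0.0001
2^n ≥ 20000
n ≥ log₂(20000) = 14.29
n ≥ 15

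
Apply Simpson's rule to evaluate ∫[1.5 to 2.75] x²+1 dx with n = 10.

f(x) = x²+1
a = 1.5, b = 2.75, n = 10
h = (b - a)/n = 0.125000

Simpson's rule: (h/3)[f(x₀) + 4f(x₁) + 2f(x₂) + ... + f(xₙ)]

x_0 = 1.5000, f(x_0) = 3.250000, coefficient = 1
x_1 = 1.6250, f(x_1) = 3.640625, coefficient = 4
x_2 = 1.7500, f(x_2) = 4.062500, coefficient = 2
x_3 = 1.8750, f(x_3) = 4.515625, coefficient = 4
x_4 = 2.0000, f(x_4) = 5.000000, coefficient = 2
x_5 = 2.1250, f(x_5) = 5.515625, coefficient = 4
x_6 = 2.2500, f(x_6) = 6.062500, coefficient = 2
x_7 = 2.3750, f(x_7) = 6.640625, coefficient = 4
x_8 = 2.5000, f(x_8) = 7.250000, coefficient = 2
x_9 = 2.6250, f(x_9) = 7.890625, coefficient = 4
x_10 = 2.7500, f(x_10) = 8.562500, coefficient = 1

I ≈ (0.125000/3) × 169.375000 = 7.057292
Exact value: 7.057292
Error: 0.000000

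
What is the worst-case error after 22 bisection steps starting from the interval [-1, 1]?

Bisection error bound: |error| ≤ (b-a)/2^n
|error| ≤ (1 - (-1))/2^22 = 2/2^22
|error| ≤ 0.0000004768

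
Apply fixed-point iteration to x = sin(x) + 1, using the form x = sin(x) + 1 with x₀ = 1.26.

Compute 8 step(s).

Equation: x = sin(x) + 1
Fixed-point form: x = sin(x) + 1
x₀ = 1.26

x_1 = g(1.260000) = 1.952090
x_2 = g(1.952090) = 1.928184
x_3 = g(1.928184) = 1.936814
x_4 = g(1.936814) = 1.933760
x_5 = g(1.933760) = 1.934849
x_6 = g(1.934849) = 1.934462
x_7 = g(1.934462) = 1.934599
x_8 = g(1.934599) = 1.934550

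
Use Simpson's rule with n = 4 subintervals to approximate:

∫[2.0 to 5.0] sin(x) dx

f(x) = sin(x)
a = 2.0, b = 5.0, n = 4
h = (b - a)/n = 0.750000

Simpson's rule: (h/3)[f(x₀) + 4f(x₁) + 2f(x₂) + ... + f(xₙ)]

x_0 = 2.0000, f(x_0) = 0.909297, coefficient = 1
x_1 = 2.7500, f(x_1) = 0.381661, coefficient = 4
x_2 = 3.5000, f(x_2) = -0.350783, coefficient = 2
x_3 = 4.2500, f(x_3) = -0.894989, coefficient = 4
x_4 = 5.0000, f(x_4) = -0.958924, coefficient = 1

I ≈ (0.750000/3) × -2.804507 = -0.701127
Exact value: -0.699809
Error: 0.001318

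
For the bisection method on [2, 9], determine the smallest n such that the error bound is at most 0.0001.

We need (b-a)/2^n ≤ 0.0001
(9 - 2)/2^n ≤ 0.0001
7/2^n ≤ 0.0001
2^n ≥ 70000
n ≥ log₂(70000) = 16.10
n ≥ 17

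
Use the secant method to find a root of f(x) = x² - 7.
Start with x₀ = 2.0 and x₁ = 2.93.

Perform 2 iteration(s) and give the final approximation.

f(x) = x² - 7
x₀ = 2.0, x₁ = 2.93

Secant formula: x_{n+1} = x_n - f(x_n)(x_n - x_{n-1})/(f(x_n) - f(x_{n-1}))

Iteration 1:
  f(2.000000) = -3.000000
  f(2.930000) = 1.584900
  x_2 = 2.930000 - 1.584900×(2.930000 - 2.000000)/(1.584900 - (-3.000000))
       = 2.608519
Iteration 2:
  f(2.930000) = 1.584900
  f(2.608519) = -0.195627
  x_3 = 2.608519 - (-0.195627)×(2.608519 - 2.930000)/(-0.195627 - 1.584900)
       = 2.643840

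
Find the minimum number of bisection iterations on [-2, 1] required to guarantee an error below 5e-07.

We need (b-a)/2^n ≤ 5e-07
(1 - (-2))/2^n ≤ 5e-07
3/2^n ≤ 5e-07
2^n ≥ 6000000
n ≥ log₂(6000000) = 22.52
n ≥ 23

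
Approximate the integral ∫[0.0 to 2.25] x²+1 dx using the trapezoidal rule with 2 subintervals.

f(x) = x²+1
a = 0.0, b = 2.25, n = 2
h = (b - a)/n = 1.125000

Trapezoidal rule: (h/2)[f(x₀) + 2f(x₁) + 2f(x₂) + ... + f(xₙ)]

x_0 = 0.0000, f(x_0) = 1.000000, coefficient = 1
x_1 = 1.1250, f(x_1) = 2.265625, coefficient = 2
x_2 = 2.2500, f(x_2) = 6.062500, coefficient = 1

I ≈ (1.125000/2) × 11.593750 = 6.521484
Exact value: 6.046875
Error: 0.474609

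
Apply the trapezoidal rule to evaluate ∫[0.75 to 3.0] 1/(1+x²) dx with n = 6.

f(x) = 1/(1+x²)
a = 0.75, b = 3.0, n = 6
h = (b - a)/n = 0.375000

Trapezoidal rule: (h/2)[f(x₀) + 2f(x₁) + 2f(x₂) + ... + f(xₙ)]

x_0 = 0.7500, f(x_0) = 0.640000, coefficient = 1
x_1 = 1.1250, f(x_1) = 0.441379, coefficient = 2
x_2 = 1.5000, f(x_2) = 0.307692, coefficient = 2
x_3 = 1.8750, f(x_3) = 0.221453, coefficient = 2
x_4 = 2.2500, f(x_4) = 0.164948, coefficient = 2
x_5 = 2.6250, f(x_5) = 0.126733, coefficient = 2
x_6 = 3.0000, f(x_6) = 0.100000, coefficient = 1

I ≈ (0.375000/2) × 3.264412 = 0.612077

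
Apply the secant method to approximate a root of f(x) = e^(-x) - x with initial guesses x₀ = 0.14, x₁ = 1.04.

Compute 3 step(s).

f(x) = e^(-x) - x
x₀ = 0.14, x₁ = 1.04

Secant formula: x_{n+1} = x_n - f(x_n)(x_n - x_{n-1})/(f(x_n) - f(x_{n-1}))

Iteration 1:
  f(0.140000) = 0.729358
  f(1.040000) = -0.686545
  x_2 = 1.040000 - (-0.686545)×(1.040000 - 0.140000)/(-0.686545 - 0.729358)
       = 0.603607
Iteration 2:
  f(1.040000) = -0.686545
  f(0.603607) = -0.056771
  x_3 = 0.603607 - (-0.056771)×(0.603607 - 1.040000)/(-0.056771 - (-0.686545))
       = 0.564268
Iteration 3:
  f(0.603607) = -0.056771
  f(0.564268) = 0.004508
  x_4 = 0.564268 - 0.004508×(0.564268 - 0.603607)/(0.004508 - (-0.056771))
       = 0.567162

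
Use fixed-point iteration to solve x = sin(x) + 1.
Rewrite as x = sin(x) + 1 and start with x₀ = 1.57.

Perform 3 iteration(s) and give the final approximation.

Equation: x = sin(x) + 1
Fixed-point form: x = sin(x) + 1
x₀ = 1.57

x_1 = g(1.570000) = 2.000000
x_2 = g(2.000000) = 1.909298
x_3 = g(1.909298) = 1.943253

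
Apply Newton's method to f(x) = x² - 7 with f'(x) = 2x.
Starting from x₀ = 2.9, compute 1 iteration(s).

f(x) = x² - 7
f'(x) = 2x
x₀ = 2.9

Newton-Raphson formula: x_{n+1} = x_n - f(x_n)/f'(x_n)

Iteration 1:
  f(2.900000) = 1.410000
  f'(2.900000) = 5.800000
  x_1 = 2.900000 - 1.410000/5.800000 = 2.656897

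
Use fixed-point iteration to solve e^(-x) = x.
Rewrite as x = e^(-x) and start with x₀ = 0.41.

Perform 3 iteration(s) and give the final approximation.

Equation: e^(-x) = x
Fixed-point form: x = e^(-x)
x₀ = 0.41

x_1 = g(0.410000) = 0.663650
x_2 = g(0.663650) = 0.514968
x_3 = g(0.514968) = 0.597520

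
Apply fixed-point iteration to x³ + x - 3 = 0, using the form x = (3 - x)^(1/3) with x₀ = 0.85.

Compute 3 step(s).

Equation: x³ + x - 3 = 0
Fixed-point form: x = (3 - x)^(1/3)
x₀ = 0.85

x_1 = g(0.850000) = 1.290663
x_2 = g(1.290663) = 1.195664
x_3 = g(1.195664) = 1.217416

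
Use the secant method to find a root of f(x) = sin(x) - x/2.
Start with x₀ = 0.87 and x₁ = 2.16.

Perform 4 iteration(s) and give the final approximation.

f(x) = sin(x) - x/2
x₀ = 0.87, x₁ = 2.16

Secant formula: x_{n+1} = x_n - f(x_n)(x_n - x_{n-1})/(f(x_n) - f(x_{n-1}))

Iteration 1:
  f(0.870000) = 0.329329
  f(2.160000) = -0.248617
  x_2 = 2.160000 - (-0.248617)×(2.160000 - 0.870000)/(-0.248617 - 0.329329)
       = 1.605077
Iteration 2:
  f(2.160000) = -0.248617
  f(1.605077) = 0.196874
  x_3 = 1.605077 - 0.196874×(1.605077 - 2.160000)/(0.196874 - (-0.248617))
       = 1.850312
Iteration 3:
  f(1.605077) = 0.196874
  f(1.850312) = 0.036033
  x_4 = 1.850312 - 0.036033×(1.850312 - 1.605077)/(0.036033 - 0.196874)
       = 1.905252
Iteration 4:
  f(1.850312) = 0.036033
  f(1.905252) = -0.008037
  x_5 = 1.905252 - (-0.008037)×(1.905252 - 1.850312)/(-0.008037 - 0.036033)
       = 1.895233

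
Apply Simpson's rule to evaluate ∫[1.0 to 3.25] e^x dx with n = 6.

f(x) = e^x
a = 1.0, b = 3.25, n = 6
h = (b - a)/n = 0.375000

Simpson's rule: (h/3)[f(x₀) + 4f(x₁) + 2f(x₂) + ... + f(xₙ)]

x_0 = 1.0000, f(x_0) = 2.718282, coefficient = 1
x_1 = 1.3750, f(x_1) = 3.955077, coefficient = 4
x_2 = 1.7500, f(x_2) = 5.754603, coefficient = 2
x_3 = 2.1250, f(x_3) = 8.372897, coefficient = 4
x_4 = 2.5000, f(x_4) = 12.182494, coefficient = 2
x_5 = 2.8750, f(x_5) = 17.725424, coefficient = 4
x_6 = 3.2500, f(x_6) = 25.790340, coefficient = 1

I ≈ (0.375000/3) × 184.596408 = 23.074551
Exact value: 23.072058
Error: 0.002493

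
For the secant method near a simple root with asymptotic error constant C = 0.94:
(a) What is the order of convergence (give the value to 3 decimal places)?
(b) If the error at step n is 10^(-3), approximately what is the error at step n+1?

(a) Secant method has superlinear convergence with order φ = (1+√5)/2 ≈ 1.618.
    This means |e_{n+1}| ≈ C|e_n|^1.618.

(b) With |e_n| = 10^(-3) and C = 0.94:
    |e_{n+1}| ≈ 0.94 × (10^(-3))^1.618 = 0.94 × 10^(-4.85)

(a) ≈ 1.618 (golden ratio); (b) |e_{n+1}| ≈ 1.315e-05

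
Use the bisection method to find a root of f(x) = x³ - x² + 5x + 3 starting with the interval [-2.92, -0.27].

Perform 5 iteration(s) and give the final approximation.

f(x) = x³ - x² + 5x + 3
Initial interval: [-2.92, -0.27]

Iteration 1:
  c_1 = (-2.920000 + (-0.270000))/2 = -1.595000
  f(c_1) = f(-1.595000) = -11.576745
  f(a) × f(c) ≥ 0, new interval: [-1.595000, -0.270000]
Iteration 2:
  c_2 = (-1.595000 + (-0.270000))/2 = -0.932500
  f(c_2) = f(-0.932500) = -3.342917
  f(a) × f(c) ≥ 0, new interval: [-0.932500, -0.270000]
Iteration 3:
  c_3 = (-0.932500 + (-0.270000))/2 = -0.601250
  f(c_3) = f(-0.601250) = -0.585104
  f(a) × f(c) ≥ 0, new interval: [-0.601250, -0.270000]
Iteration 4:
  c_4 = (-0.601250 + (-0.270000))/2 = -0.435625
  f(c_4) = f(-0.435625) = 0.549438
  f(a) × f(c) < 0, new interval: [-0.601250, -0.435625]
Iteration 5:
  c_5 = (-0.601250 + (-0.435625))/2 = -0.518438
  f(c_5) = f(-0.518438) = -0.000309
  f(a) × f(c) ≥ 0, new interval: [-0.518438, -0.435625]

After 5 iteration(s), the approximation is c_5 = -0.518438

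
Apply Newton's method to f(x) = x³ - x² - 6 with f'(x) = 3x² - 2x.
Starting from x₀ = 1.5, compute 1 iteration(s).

f(x) = x³ - x² - 6
f'(x) = 3x² - 2x
x₀ = 1.5

Newton-Raphson formula: x_{n+1} = x_n - f(x_n)/f'(x_n)

Iteration 1:
  f(1.500000) = -4.875000
  f'(1.500000) = 3.750000
  x_1 = 1.500000 - (-4.875000)/3.750000 = 2.800000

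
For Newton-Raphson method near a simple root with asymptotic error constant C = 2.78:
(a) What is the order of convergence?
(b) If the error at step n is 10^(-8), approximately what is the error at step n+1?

(a) Newton-Raphson has quadratic (order 2) convergence near simple roots.
    This means |e_{n+1}| ≈ C|e_n|².

(b) With |e_n| = 10^(-8) and C = 2.78:
    |e_{n+1}| ≈ 2.78 × (10^(-8))² = 2.78 × 10^(-16)

(a) 2 (quadratic); (b) |e_{n+1}| ≈ 2.780e-16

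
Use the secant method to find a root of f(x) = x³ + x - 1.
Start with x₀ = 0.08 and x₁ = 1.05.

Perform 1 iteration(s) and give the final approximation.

f(x) = x³ + x - 1
x₀ = 0.08, x₁ = 1.05

Secant formula: x_{n+1} = x_n - f(x_n)(x_n - x_{n-1})/(f(x_n) - f(x_{n-1}))

Iteration 1:
  f(0.080000) = -0.919488
  f(1.050000) = 1.207625
  x_2 = 1.050000 - 1.207625×(1.050000 - 0.080000)/(1.207625 - (-0.919488))
       = 0.499302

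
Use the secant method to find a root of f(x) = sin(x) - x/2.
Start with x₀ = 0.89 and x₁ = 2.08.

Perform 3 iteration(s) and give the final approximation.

f(x) = sin(x) - x/2
x₀ = 0.89, x₁ = 2.08

Secant formula: x_{n+1} = x_n - f(x_n)(x_n - x_{n-1})/(f(x_n) - f(x_{n-1}))

Iteration 1:
  f(0.890000) = 0.332072
  f(2.080000) = -0.166867
  x_2 = 2.080000 - (-0.166867)×(2.080000 - 0.890000)/(-0.166867 - 0.332072)
       = 1.682012
Iteration 2:
  f(2.080000) = -0.166867
  f(1.682012) = 0.152816
  x_3 = 1.682012 - 0.152816×(1.682012 - 2.080000)/(0.152816 - (-0.166867))
       = 1.872260
Iteration 3:
  f(1.682012) = 0.152816
  f(1.872260) = 0.018773
  x_4 = 1.872260 - 0.018773×(1.872260 - 1.682012)/(0.018773 - 0.152816)
       = 1.898905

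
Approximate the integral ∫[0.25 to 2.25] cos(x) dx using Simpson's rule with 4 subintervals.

f(x) = cos(x)
a = 0.25, b = 2.25, n = 4
h = (b - a)/n = 0.500000

Simpson's rule: (h/3)[f(x₀) + 4f(x₁) + 2f(x₂) + ... + f(xₙ)]

x_0 = 0.2500, f(x_0) = 0.968912, coefficient = 1
x_1 = 0.7500, f(x_1) = 0.731689, coefficient = 4
x_2 = 1.2500, f(x_2) = 0.315322, coefficient = 2
x_3 = 1.7500, f(x_3) = -0.178246, coefficient = 4
x_4 = 2.2500, f(x_4) = -0.628174, coefficient = 1

I ≈ (0.500000/3) × 3.185155 = 0.530859
Exact value: 0.530669
Error: 0.000190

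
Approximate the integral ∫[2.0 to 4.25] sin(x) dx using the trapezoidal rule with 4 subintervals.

f(x) = sin(x)
a = 2.0, b = 4.25, n = 4
h = (b - a)/n = 0.562500

Trapezoidal rule: (h/2)[f(x₀) + 2f(x₁) + 2f(x₂) + ... + f(xₙ)]

x_0 = 2.0000, f(x_0) = 0.909297, coefficient = 1
x_1 = 2.5625, f(x_1) = 0.547265, coefficient = 2
x_2 = 3.1250, f(x_2) = 0.016592, coefficient = 2
x_3 = 3.6875, f(x_3) = -0.519194, coefficient = 2
x_4 = 4.2500, f(x_4) = -0.894989, coefficient = 1

I ≈ (0.562500/2) × 0.103634 = 0.029147
Exact value: 0.029941
Error: 0.000794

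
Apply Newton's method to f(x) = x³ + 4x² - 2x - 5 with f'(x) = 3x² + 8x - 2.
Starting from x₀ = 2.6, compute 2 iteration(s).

f(x) = x³ + 4x² - 2x - 5
f'(x) = 3x² + 8x - 2
x₀ = 2.6

Newton-Raphson formula: x_{n+1} = x_n - f(x_n)/f'(x_n)

Iteration 1:
  f(2.600000) = 34.416000
  f'(2.600000) = 39.080000
  x_1 = 2.600000 - 34.416000/39.080000 = 1.719345
Iteration 2:
  f(1.719345) = 8.468535
  f'(1.719345) = 20.623200
  x_2 = 1.719345 - 8.468535/20.623200 = 1.308713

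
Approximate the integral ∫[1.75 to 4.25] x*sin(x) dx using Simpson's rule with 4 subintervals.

f(x) = x*sin(x)
a = 1.75, b = 4.25, n = 4
h = (b - a)/n = 0.625000

Simpson's rule: (h/3)[f(x₀) + 4f(x₁) + 2f(x₂) + ... + f(xₙ)]

x_0 = 1.7500, f(x_0) = 1.721975, coefficient = 1
x_1 = 2.3750, f(x_1) = 1.647502, coefficient = 4
x_2 = 3.0000, f(x_2) = 0.423360, coefficient = 2
x_3 = 3.6250, f(x_3) = -1.684896, coefficient = 4
x_4 = 4.2500, f(x_4) = -3.803705, coefficient = 1

I ≈ (0.625000/3) × -1.384584 = -0.288455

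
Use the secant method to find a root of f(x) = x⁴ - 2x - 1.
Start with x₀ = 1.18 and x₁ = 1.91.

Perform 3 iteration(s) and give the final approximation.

f(x) = x⁴ - 2x - 1
x₀ = 1.18, x₁ = 1.91

Secant formula: x_{n+1} = x_n - f(x_n)(x_n - x_{n-1})/(f(x_n) - f(x_{n-1}))

Iteration 1:
  f(1.180000) = -1.421222
  f(1.910000) = 8.488634
  x_2 = 1.910000 - 8.488634×(1.910000 - 1.180000)/(8.488634 - (-1.421222))
       = 1.284693
Iteration 2:
  f(1.910000) = 8.488634
  f(1.284693) = -0.845447
  x_3 = 1.284693 - (-0.845447)×(1.284693 - 1.910000)/(-0.845447 - 8.488634)
       = 1.341331
Iteration 3:
  f(1.284693) = -0.845447
  f(1.341331) = -0.445653
  x_4 = 1.341331 - (-0.445653)×(1.341331 - 1.284693)/(-0.445653 - (-0.845447))
       = 1.404466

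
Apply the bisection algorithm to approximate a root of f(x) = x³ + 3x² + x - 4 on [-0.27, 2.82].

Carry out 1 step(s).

f(x) = x³ + 3x² + x - 4
Initial interval: [-0.27, 2.82]

Iteration 1:
  c_1 = (-0.270000 + 2.820000)/2 = 1.275000
  f(c_1) = f(1.275000) = 4.224547
  f(a) × f(c) < 0, new interval: [-0.270000, 1.275000]

After 1 iteration(s), the approximation is c_1 = 1.275000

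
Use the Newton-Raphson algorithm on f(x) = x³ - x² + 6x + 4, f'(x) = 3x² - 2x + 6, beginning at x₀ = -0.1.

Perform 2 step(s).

f(x) = x³ - x² + 6x + 4
f'(x) = 3x² - 2x + 6
x₀ = -0.1

Newton-Raphson formula: x_{n+1} = x_n - f(x_n)/f'(x_n)

Iteration 1:
  f(-0.100000) = 3.389000
  f'(-0.100000) = 6.230000
  x_1 = -0.100000 - 3.389000/6.230000 = -0.643981
Iteration 2:
  f(-0.643981) = -0.545662
  f'(-0.643981) = 8.532095
  x_2 = -0.643981 - (-0.545662)/8.532095 = -0.580027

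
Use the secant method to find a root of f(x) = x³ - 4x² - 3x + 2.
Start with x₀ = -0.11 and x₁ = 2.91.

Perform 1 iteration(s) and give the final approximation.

f(x) = x³ - 4x² - 3x + 2
x₀ = -0.11, x₁ = 2.91

Secant formula: x_{n+1} = x_n - f(x_n)(x_n - x_{n-1})/(f(x_n) - f(x_{n-1}))

Iteration 1:
  f(-0.110000) = 2.280269
  f(2.910000) = -15.960229
  x_2 = 2.910000 - (-15.960229)×(2.910000 - (-0.110000))/(-15.960229 - 2.280269)
       = 0.267534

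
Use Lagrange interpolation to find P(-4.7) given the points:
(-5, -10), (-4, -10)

Lagrange interpolation formula:
P(x) = Σ yᵢ × Lᵢ(x)
where Lᵢ(x) = Π_{j≠i} (x - xⱼ)/(xᵢ - xⱼ)

L_0(-4.7) = (-4.7 - (-4))/(-5 - (-4)) = 0.700000
L_1(-4.7) = (-4.7 - (-5))/(-4 - (-5)) = 0.300000

P(-4.7) = (-10)×L_0(-4.7) + (-10)×L_1(-4.7)
P(-4.7) = -10.000000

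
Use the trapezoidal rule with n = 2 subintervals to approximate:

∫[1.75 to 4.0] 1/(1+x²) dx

f(x) = 1/(1+x²)
a = 1.75, b = 4.0, n = 2
h = (b - a)/n = 1.125000

Trapezoidal rule: (h/2)[f(x₀) + 2f(x₁) + 2f(x₂) + ... + f(xₙ)]

x_0 = 1.7500, f(x_0) = 0.246154, coefficient = 1
x_1 = 2.8750, f(x_1) = 0.107926, coefficient = 2
x_2 = 4.0000, f(x_2) = 0.058824, coefficient = 1

I ≈ (1.125000/2) × 0.520829 = 0.292966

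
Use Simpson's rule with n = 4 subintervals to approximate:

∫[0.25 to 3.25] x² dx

f(x) = x²
a = 0.25, b = 3.25, n = 4
h = (b - a)/n = 0.750000

Simpson's rule: (h/3)[f(x₀) + 4f(x₁) + 2f(x₂) + ... + f(xₙ)]

x_0 = 0.2500, f(x_0) = 0.062500, coefficient = 1
x_1 = 1.0000, f(x_1) = 1.000000, coefficient = 4
x_2 = 1.7500, f(x_2) = 3.062500, coefficient = 2
x_3 = 2.5000, f(x_3) = 6.250000, coefficient = 4
x_4 = 3.2500, f(x_4) = 10.562500, coefficient = 1

I ≈ (0.750000/3) × 45.750000 = 11.437500
Exact value: 11.437500
Error: 0.000000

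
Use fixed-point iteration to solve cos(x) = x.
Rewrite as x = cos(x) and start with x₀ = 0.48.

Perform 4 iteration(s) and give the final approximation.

Equation: cos(x) = x
Fixed-point form: x = cos(x)
x₀ = 0.48

x_1 = g(0.480000) = 0.886995
x_2 = g(0.886995) = 0.631744
x_3 = g(0.631744) = 0.806999
x_4 = g(0.806999) = 0.691669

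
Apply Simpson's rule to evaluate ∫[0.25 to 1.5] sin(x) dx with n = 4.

f(x) = sin(x)
a = 0.25, b = 1.5, n = 4
h = (b - a)/n = 0.312500

Simpson's rule: (h/3)[f(x₀) + 4f(x₁) + 2f(x₂) + ... + f(xₙ)]

x_0 = 0.2500, f(x_0) = 0.247404, coefficient = 1
x_1 = 0.5625, f(x_1) = 0.533303, coefficient = 4
x_2 = 0.8750, f(x_2) = 0.767544, coefficient = 2
x_3 = 1.1875, f(x_3) = 0.927437, coefficient = 4
x_4 = 1.5000, f(x_4) = 0.997495, coefficient = 1

I ≈ (0.312500/3) × 8.622944 = 0.898223
Exact value: 0.898175
Error: 0.000048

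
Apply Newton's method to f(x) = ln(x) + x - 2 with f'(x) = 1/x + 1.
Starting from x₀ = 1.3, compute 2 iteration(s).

f(x) = ln(x) + x - 2
f'(x) = 1/x + 1
x₀ = 1.3

Newton-Raphson formula: x_{n+1} = x_n - f(x_n)/f'(x_n)

Iteration 1:
  f(1.300000) = -0.437636
  f'(1.300000) = 1.769231
  x_1 = 1.300000 - (-0.437636)/1.769231 = 1.547359
Iteration 2:
  f(1.547359) = -0.016091
  f'(1.547359) = 1.646262
  x_2 = 1.547359 - (-0.016091)/1.646262 = 1.557134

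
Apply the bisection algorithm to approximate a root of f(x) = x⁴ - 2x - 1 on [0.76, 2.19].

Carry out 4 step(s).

f(x) = x⁴ - 2x - 1
Initial interval: [0.76, 2.19]

Iteration 1:
  c_1 = (0.760000 + 2.190000)/2 = 1.475000
  f(c_1) = f(1.475000) = 0.783344
  f(a) × f(c) < 0, new interval: [0.760000, 1.475000]
Iteration 2:
  c_2 = (0.760000 + 1.475000)/2 = 1.117500
  f(c_2) = f(1.117500) = -1.675483
  f(a) × f(c) ≥ 0, new interval: [1.117500, 1.475000]
Iteration 3:
  c_3 = (1.117500 + 1.475000)/2 = 1.296250
  f(c_3) = f(1.296250) = -0.769213
  f(a) × f(c) ≥ 0, new interval: [1.296250, 1.475000]
Iteration 4:
  c_4 = (1.296250 + 1.475000)/2 = 1.385625
  f(c_4) = f(1.385625) = -0.085016
  f(a) × f(c) ≥ 0, new interval: [1.385625, 1.475000]

After 4 iteration(s), the approximation is c_4 = 1.385625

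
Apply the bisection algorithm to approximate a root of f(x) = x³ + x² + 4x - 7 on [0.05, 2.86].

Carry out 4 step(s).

f(x) = x³ + x² + 4x - 7
Initial interval: [0.05, 2.86]

Iteration 1:
  c_1 = (0.050000 + 2.860000)/2 = 1.455000
  f(c_1) = f(1.455000) = 4.017296
  f(a) × f(c) < 0, new interval: [0.050000, 1.455000]
Iteration 2:
  c_2 = (0.050000 + 1.455000)/2 = 0.752500
  f(c_2) = f(0.752500) = -2.997636
  f(a) × f(c) ≥ 0, new interval: [0.752500, 1.455000]
Iteration 3:
  c_3 = (0.752500 + 1.455000)/2 = 1.103750
  f(c_3) = f(1.103750) = -0.022077
  f(a) × f(c) ≥ 0, new interval: [1.103750, 1.455000]
Iteration 4:
  c_4 = (1.103750 + 1.455000)/2 = 1.279375
  f(c_4) = f(1.279375) = 1.848382
  f(a) × f(c) < 0, new interval: [1.103750, 1.279375]

After 4 iteration(s), the approximation is c_4 = 1.279375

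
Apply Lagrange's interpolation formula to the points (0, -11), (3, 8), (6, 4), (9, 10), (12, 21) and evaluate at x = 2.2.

Lagrange interpolation formula:
P(x) = Σ yᵢ × Lᵢ(x)
where Lᵢ(x) = Π_{j≠i} (x - xⱼ)/(xᵢ - xⱼ)

L_0(2.2) = (2.2 - 3)/(0 - 3) × (2.2 - 6)/(0 - 6) × (2.2 - 9)/(0 - 9) × (2.2 - 12)/(0 - 12) = 0.104211
L_1(2.2) = (2.2 - 0)/(3 - 0) × (2.2 - 6)/(3 - 6) × (2.2 - 9)/(3 - 9) × (2.2 - 12)/(3 - 12) = 1.146318
L_2(2.2) = (2.2 - 0)/(6 - 0) × (2.2 - 3)/(6 - 3) × (2.2 - 9)/(6 - 9) × (2.2 - 12)/(6 - 12) = -0.361995
L_3(2.2) = (2.2 - 0)/(9 - 0) × (2.2 - 3)/(9 - 3) × (2.2 - 6)/(9 - 6) × (2.2 - 12)/(9 - 12) = 0.134861
L_4(2.2) = (2.2 - 0)/(12 - 0) × (2.2 - 3)/(12 - 3) × (2.2 - 6)/(12 - 6) × (2.2 - 9)/(12 - 9) = -0.023394

P(2.2) = (-11)×L_0(2.2) + 8×L_1(2.2) + 4×L_2(2.2) + 10×L_3(2.2) + 21×L_4(2.2)
P(2.2) = 7.433574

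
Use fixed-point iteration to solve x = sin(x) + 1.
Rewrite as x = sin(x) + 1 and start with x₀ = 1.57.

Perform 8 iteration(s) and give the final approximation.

Equation: x = sin(x) + 1
Fixed-point form: x = sin(x) + 1
x₀ = 1.57

x_1 = g(1.570000) = 2.000000
x_2 = g(2.000000) = 1.909298
x_3 = g(1.909298) = 1.943253
x_4 = g(1.943253) = 1.931436
x_5 = g(1.931436) = 1.935671
x_6 = g(1.935671) = 1.934168
x_7 = g(1.934168) = 1.934704
x_8 = g(1.934704) = 1.934513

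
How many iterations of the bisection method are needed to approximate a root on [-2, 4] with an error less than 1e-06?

We need (b-a)/2^n ≤ 1e-06
(4 - (-2))/2^n ≤ 1e-06
6/2^n ≤ 1e-06
2^n ≥ 6000000
n ≥ log₂(6000000) = 22.52
n ≥ 23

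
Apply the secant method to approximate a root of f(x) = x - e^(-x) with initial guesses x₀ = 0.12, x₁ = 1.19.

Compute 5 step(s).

f(x) = x - e^(-x)
x₀ = 0.12, x₁ = 1.19

Secant formula: x_{n+1} = x_n - f(x_n)(x_n - x_{n-1})/(f(x_n) - f(x_{n-1}))

Iteration 1:
  f(0.120000) = -0.766920
  f(1.190000) = 0.885779
  x_2 = 1.190000 - 0.885779×(1.190000 - 0.120000)/(0.885779 - (-0.766920))
       = 0.616524
Iteration 2:
  f(1.190000) = 0.885779
  f(0.616524) = 0.076706
  x_3 = 0.616524 - 0.076706×(0.616524 - 1.190000)/(0.076706 - 0.885779)
       = 0.562154
Iteration 3:
  f(0.616524) = 0.076706
  f(0.562154) = -0.007826
  x_4 = 0.562154 - (-0.007826)×(0.562154 - 0.616524)/(-0.007826 - 0.076706)
       = 0.567188
Iteration 4:
  f(0.562154) = -0.007826
  f(0.567188) = 0.000069
  x_5 = 0.567188 - 0.000069×(0.567188 - 0.562154)/(0.000069 - (-0.007826))
       = 0.567143
Iteration 5:
  f(0.567188) = 0.000069
  f(0.567143) = 0.000000
  x_6 = 0.567143 - 0.000000×(0.567143 - 0.567188)/(0.000000 - 0.000069)
       = 0.567143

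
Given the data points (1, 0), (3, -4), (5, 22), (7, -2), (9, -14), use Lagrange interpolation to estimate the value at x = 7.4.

Lagrange interpolation formula:
P(x) = Σ yᵢ × Lᵢ(x)
where Lᵢ(x) = Π_{j≠i} (x - xⱼ)/(xᵢ - xⱼ)

L_0(7.4) = (7.4 - 3)/(1 - 3) × (7.4 - 5)/(1 - 5) × (7.4 - 7)/(1 - 7) × (7.4 - 9)/(1 - 9) = -0.017600
L_1(7.4) = (7.4 - 1)/(3 - 1) × (7.4 - 5)/(3 - 5) × (7.4 - 7)/(3 - 7) × (7.4 - 9)/(3 - 9) = 0.102400
L_2(7.4) = (7.4 - 1)/(5 - 1) × (7.4 - 3)/(5 - 3) × (7.4 - 7)/(5 - 7) × (7.4 - 9)/(5 - 9) = -0.281600
L_3(7.4) = (7.4 - 1)/(7 - 1) × (7.4 - 3)/(7 - 3) × (7.4 - 5)/(7 - 5) × (7.4 - 9)/(7 - 9) = 1.126400
L_4(7.4) = (7.4 - 1)/(9 - 1) × (7.4 - 3)/(9 - 3) × (7.4 - 5)/(9 - 5) × (7.4 - 7)/(9 - 7) = 0.070400

P(7.4) = 0×L_0(7.4) + (-4)×L_1(7.4) + 22×L_2(7.4) + (-2)×L_3(7.4) + (-14)×L_4(7.4)
P(7.4) = -9.843200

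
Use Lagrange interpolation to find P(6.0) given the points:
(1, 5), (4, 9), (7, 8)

Lagrange interpolation formula:
P(x) = Σ yᵢ × Lᵢ(x)
where Lᵢ(x) = Π_{j≠i} (x - xⱼ)/(xᵢ - xⱼ)

L_0(6.0) = (6.0 - 4)/(1 - 4) × (6.0 - 7)/(1 - 7) = -0.111111
L_1(6.0) = (6.0 - 1)/(4 - 1) × (6.0 - 7)/(4 - 7) = 0.555556
L_2(6.0) = (6.0 - 1)/(7 - 1) × (6.0 - 4)/(7 - 4) = 0.555556

P(6.0) = 5×L_0(6.0) + 9×L_1(6.0) + 8×L_2(6.0)
P(6.0) = 8.888889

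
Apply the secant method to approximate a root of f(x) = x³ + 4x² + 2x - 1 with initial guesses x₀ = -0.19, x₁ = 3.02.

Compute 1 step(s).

f(x) = x³ + 4x² + 2x - 1
x₀ = -0.19, x₁ = 3.02

Secant formula: x_{n+1} = x_n - f(x_n)(x_n - x_{n-1})/(f(x_n) - f(x_{n-1}))

Iteration 1:
  f(-0.190000) = -1.242459
  f(3.020000) = 69.065208
  x_2 = 3.020000 - 69.065208×(3.020000 - (-0.190000))/(69.065208 - (-1.242459))
       = -0.133274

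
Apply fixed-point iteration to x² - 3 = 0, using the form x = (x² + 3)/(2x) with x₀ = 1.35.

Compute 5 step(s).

Equation: x² - 3 = 0
Fixed-point form: x = (x² + 3)/(2x)
x₀ = 1.35

x_1 = g(1.350000) = 1.786111
x_2 = g(1.786111) = 1.732869
x_3 = g(1.732869) = 1.732051
x_4 = g(1.732051) = 1.732051
x_5 = g(1.732051) = 1.732051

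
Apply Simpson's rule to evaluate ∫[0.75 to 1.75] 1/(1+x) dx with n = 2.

f(x) = 1/(1+x)
a = 0.75, b = 1.75, n = 2
h = (b - a)/n = 0.500000

Simpson's rule: (h/3)[f(x₀) + 4f(x₁) + 2f(x₂) + ... + f(xₙ)]

x_0 = 0.7500, f(x_0) = 0.571429, coefficient = 1
x_1 = 1.2500, f(x_1) = 0.444444, coefficient = 4
x_2 = 1.7500, f(x_2) = 0.363636, coefficient = 1

I ≈ (0.500000/3) × 2.712843 = 0.452140
Exact value: 0.451985
Error: 0.000155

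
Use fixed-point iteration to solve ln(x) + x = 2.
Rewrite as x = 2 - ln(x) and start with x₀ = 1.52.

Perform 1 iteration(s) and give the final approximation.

Equation: ln(x) + x = 2
Fixed-point form: x = 2 - ln(x)
x₀ = 1.52

x_1 = g(1.520000) = 1.581290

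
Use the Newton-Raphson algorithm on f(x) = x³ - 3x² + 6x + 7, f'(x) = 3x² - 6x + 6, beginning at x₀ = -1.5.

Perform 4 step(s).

f(x) = x³ - 3x² + 6x + 7
f'(x) = 3x² - 6x + 6
x₀ = -1.5

Newton-Raphson formula: x_{n+1} = x_n - f(x_n)/f'(x_n)

Iteration 1:
  f(-1.500000) = -12.125000
  f'(-1.500000) = 21.750000
  x_1 = -1.500000 - (-12.125000)/21.750000 = -0.942529
Iteration 2:
  f(-0.942529) = -2.157559
  f'(-0.942529) = 14.320254
  x_2 = -0.942529 - (-2.157559)/14.320254 = -0.791864
Iteration 3:
  f(-0.791864) = -0.128866
  f'(-0.791864) = 12.632329
  x_3 = -0.791864 - (-0.128866)/12.632329 = -0.781663
Iteration 4:
  f(-0.781663) = -0.000558
  f'(-0.781663) = 12.522965
  x_4 = -0.781663 - (-0.000558)/12.522965 = -0.781618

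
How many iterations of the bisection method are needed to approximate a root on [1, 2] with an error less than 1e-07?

We need (b-a)/2^n ≤ 1e-07
(2 - 1)/2^n ≤ 1e-07
1/2^n ≤ 1e-07
2^n ≥ 10000000
n ≥ log₂(10000000) = 23.25
n ≥ 24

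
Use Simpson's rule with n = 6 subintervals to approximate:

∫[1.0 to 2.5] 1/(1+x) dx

f(x) = 1/(1+x)
a = 1.0, b = 2.5, n = 6
h = (b - a)/n = 0.250000

Simpson's rule: (h/3)[f(x₀) + 4f(x₁) + 2f(x₂) + ... + f(xₙ)]

x_0 = 1.0000, f(x_0) = 0.500000, coefficient = 1
x_1 = 1.2500, f(x_1) = 0.444444, coefficient = 4
x_2 = 1.5000, f(x_2) = 0.400000, coefficient = 2
x_3 = 1.7500, f(x_3) = 0.363636, coefficient = 4
x_4 = 2.0000, f(x_4) = 0.333333, coefficient = 2
x_5 = 2.2500, f(x_5) = 0.307692, coefficient = 4
x_6 = 2.5000, f(x_6) = 0.285714, coefficient = 1

I ≈ (0.250000/3) × 6.715473 = 0.559623
Exact value: 0.559616
Error: 0.000007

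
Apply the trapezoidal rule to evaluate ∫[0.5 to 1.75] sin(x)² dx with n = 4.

f(x) = sin(x)²
a = 0.5, b = 1.75, n = 4
h = (b - a)/n = 0.312500

Trapezoidal rule: (h/2)[f(x₀) + 2f(x₁) + 2f(x₂) + ... + f(xₙ)]

x_0 = 0.5000, f(x_0) = 0.229849, coefficient = 1
x_1 = 0.8125, f(x_1) = 0.527089, coefficient = 2
x_2 = 1.1250, f(x_2) = 0.814087, coefficient = 2
x_3 = 1.4375, f(x_3) = 0.982337, coefficient = 2
x_4 = 1.7500, f(x_4) = 0.968228, coefficient = 1

I ≈ (0.312500/2) × 5.845102 = 0.913297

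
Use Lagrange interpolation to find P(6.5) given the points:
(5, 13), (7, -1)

Lagrange interpolation formula:
P(x) = Σ yᵢ × Lᵢ(x)
where Lᵢ(x) = Π_{j≠i} (x - xⱼ)/(xᵢ - xⱼ)

L_0(6.5) = (6.5 - 7)/(5 - 7) = 0.250000
L_1(6.5) = (6.5 - 5)/(7 - 5) = 0.750000

P(6.5) = 13×L_0(6.5) + (-1)×L_1(6.5)
P(6.5) = 2.500000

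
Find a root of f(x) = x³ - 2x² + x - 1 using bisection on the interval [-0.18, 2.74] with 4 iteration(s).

f(x) = x³ - 2x² + x - 1
Initial interval: [-0.18, 2.74]

Iteration 1:
  c_1 = (-0.180000 + 2.740000)/2 = 1.280000
  f(c_1) = f(1.280000) = -0.899648
  f(a) × f(c) ≥ 0, new interval: [1.280000, 2.740000]
Iteration 2:
  c_2 = (1.280000 + 2.740000)/2 = 2.010000
  f(c_2) = f(2.010000) = 1.050401
  f(a) × f(c) < 0, new interval: [1.280000, 2.010000]
Iteration 3:
  c_3 = (1.280000 + 2.010000)/2 = 1.645000
  f(c_3) = f(1.645000) = -0.315639
  f(a) × f(c) ≥ 0, new interval: [1.645000, 2.010000]
Iteration 4:
  c_4 = (1.645000 + 2.010000)/2 = 1.827500
  f(c_4) = f(1.827500) = 0.251392
  f(a) × f(c) < 0, new interval: [1.645000, 1.827500]

After 4 iteration(s), the approximation is c_4 = 1.827500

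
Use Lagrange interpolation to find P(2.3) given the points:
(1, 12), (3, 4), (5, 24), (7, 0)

Lagrange interpolation formula:
P(x) = Σ yᵢ × Lᵢ(x)
where Lᵢ(x) = Π_{j≠i} (x - xⱼ)/(xᵢ - xⱼ)

L_0(2.3) = (2.3 - 3)/(1 - 3) × (2.3 - 5)/(1 - 5) × (2.3 - 7)/(1 - 7) = 0.185063
L_1(2.3) = (2.3 - 1)/(3 - 1) × (2.3 - 5)/(3 - 5) × (2.3 - 7)/(3 - 7) = 1.031062
L_2(2.3) = (2.3 - 1)/(5 - 1) × (2.3 - 3)/(5 - 3) × (2.3 - 7)/(5 - 7) = -0.267313
L_3(2.3) = (2.3 - 1)/(7 - 1) × (2.3 - 3)/(7 - 3) × (2.3 - 5)/(7 - 5) = 0.051188

P(2.3) = 12×L_0(2.3) + 4×L_1(2.3) + 24×L_2(2.3) + 0×L_3(2.3)
P(2.3) = -0.070500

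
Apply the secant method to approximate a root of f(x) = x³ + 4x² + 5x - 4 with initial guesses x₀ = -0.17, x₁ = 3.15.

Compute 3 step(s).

f(x) = x³ + 4x² + 5x - 4
x₀ = -0.17, x₁ = 3.15

Secant formula: x_{n+1} = x_n - f(x_n)(x_n - x_{n-1})/(f(x_n) - f(x_{n-1}))

Iteration 1:
  f(-0.170000) = -4.739313
  f(3.150000) = 82.695875
  x_2 = 3.150000 - 82.695875×(3.150000 - (-0.170000))/(82.695875 - (-4.739313))
       = 0.009956
Iteration 2:
  f(3.150000) = 82.695875
  f(0.009956) = -3.949821
  x_3 = 0.009956 - (-3.949821)×(0.009956 - 3.150000)/(-3.949821 - 82.695875)
       = 0.153098
Iteration 3:
  f(0.009956) = -3.949821
  f(0.153098) = -3.137165
  x_4 = 0.153098 - (-3.137165)×(0.153098 - 0.009956)/(-3.137165 - (-3.949821))
       = 0.705680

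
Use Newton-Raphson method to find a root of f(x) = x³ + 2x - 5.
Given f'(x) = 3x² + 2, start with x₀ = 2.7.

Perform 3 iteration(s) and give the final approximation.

f(x) = x³ + 2x - 5
f'(x) = 3x² + 2
x₀ = 2.7

Newton-Raphson formula: x_{n+1} = x_n - f(x_n)/f'(x_n)

Iteration 1:
  f(2.700000) = 20.083000
  f'(2.700000) = 23.870000
  x_1 = 2.700000 - 20.083000/23.870000 = 1.858651
Iteration 2:
  f(1.858651) = 5.138167
  f'(1.858651) = 12.363751
  x_2 = 1.858651 - 5.138167/12.363751 = 1.443068
Iteration 3:
  f(1.443068) = 0.891244
  f'(1.443068) = 8.247334
  x_3 = 1.443068 - 0.891244/8.247334 = 1.335003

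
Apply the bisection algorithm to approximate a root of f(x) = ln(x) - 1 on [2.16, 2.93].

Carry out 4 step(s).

f(x) = ln(x) - 1
Initial interval: [2.16, 2.93]

Iteration 1:
  c_1 = (2.160000 + 2.930000)/2 = 2.545000
  f(c_1) = f(2.545000) = -0.065869
  f(a) × f(c) ≥ 0, new interval: [2.545000, 2.930000]
Iteration 2:
  c_2 = (2.545000 + 2.930000)/2 = 2.737500
  f(c_2) = f(2.737500) = 0.007045
  f(a) × f(c) < 0, new interval: [2.545000, 2.737500]
Iteration 3:
  c_3 = (2.545000 + 2.737500)/2 = 2.641250
  f(c_3) = f(2.641250) = -0.028748
  f(a) × f(c) ≥ 0, new interval: [2.641250, 2.737500]
Iteration 4:
  c_4 = (2.641250 + 2.737500)/2 = 2.689375
  f(c_4) = f(2.689375) = -0.010691
  f(a) × f(c) ≥ 0, new interval: [2.689375, 2.737500]

After 4 iteration(s), the approximation is c_4 = 2.689375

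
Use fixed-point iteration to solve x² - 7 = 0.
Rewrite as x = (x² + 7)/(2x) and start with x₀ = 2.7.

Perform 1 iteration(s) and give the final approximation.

Equation: x² - 7 = 0
Fixed-point form: x = (x² + 7)/(2x)
x₀ = 2.7

x_1 = g(2.700000) = 2.646296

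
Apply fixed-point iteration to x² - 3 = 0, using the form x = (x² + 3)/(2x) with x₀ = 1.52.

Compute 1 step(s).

Equation: x² - 3 = 0
Fixed-point form: x = (x² + 3)/(2x)
x₀ = 1.52

x_1 = g(1.520000) = 1.746842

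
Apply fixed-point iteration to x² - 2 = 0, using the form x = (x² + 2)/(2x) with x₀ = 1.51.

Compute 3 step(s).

Equation: x² - 2 = 0
Fixed-point form: x = (x² + 2)/(2x)
x₀ = 1.51

x_1 = g(1.510000) = 1.417252
x_2 = g(1.417252) = 1.414217
x_3 = g(1.414217) = 1.414214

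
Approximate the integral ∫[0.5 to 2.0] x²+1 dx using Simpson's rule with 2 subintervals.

f(x) = x²+1
a = 0.5, b = 2.0, n = 2
h = (b - a)/n = 0.750000

Simpson's rule: (h/3)[f(x₀) + 4f(x₁) + 2f(x₂) + ... + f(xₙ)]

x_0 = 0.5000, f(x_0) = 1.250000, coefficient = 1
x_1 = 1.2500, f(x_1) = 2.562500, coefficient = 4
x_2 = 2.0000, f(x_2) = 5.000000, coefficient = 1

I ≈ (0.750000/3) × 16.500000 = 4.125000
Exact value: 4.125000
Error: 0.000000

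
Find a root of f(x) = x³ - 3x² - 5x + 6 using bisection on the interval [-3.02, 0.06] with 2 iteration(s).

f(x) = x³ - 3x² - 5x + 6
Initial interval: [-3.02, 0.06]

Iteration 1:
  c_1 = (-3.020000 + 0.060000)/2 = -1.480000
  f(c_1) = f(-1.480000) = 3.587008
  f(a) × f(c) < 0, new interval: [-3.020000, -1.480000]
Iteration 2:
  c_2 = (-3.020000 + (-1.480000))/2 = -2.250000
  f(c_2) = f(-2.250000) = -9.328125
  f(a) × f(c) ≥ 0, new interval: [-2.250000, -1.480000]

After 2 iteration(s), the approximation is c_2 = -2.250000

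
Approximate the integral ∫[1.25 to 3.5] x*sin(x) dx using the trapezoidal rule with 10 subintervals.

f(x) = x*sin(x)
a = 1.25, b = 3.5, n = 10
h = (b - a)/n = 0.225000

Trapezoidal rule: (h/2)[f(x₀) + 2f(x₁) + 2f(x₂) + ... + f(xₙ)]

x_0 = 1.2500, f(x_0) = 1.186231, coefficient = 1
x_1 = 1.4750, f(x_1) = 1.468237, coefficient = 2
x_2 = 1.7000, f(x_2) = 1.685830, coefficient = 2
x_3 = 1.9250, f(x_3) = 1.805502, coefficient = 2
x_4 = 2.1500, f(x_4) = 1.799332, coefficient = 2
x_5 = 2.3750, f(x_5) = 1.647502, coefficient = 2
x_6 = 2.6000, f(x_6) = 1.340304, coefficient = 2
x_7 = 2.8250, f(x_7) = 0.879508, coefficient = 2
x_8 = 3.0500, f(x_8) = 0.278967, coefficient = 2
x_9 = 3.2750, f(x_9) = -0.435614, coefficient = 2
x_10 = 3.5000, f(x_10) = -1.227741, coefficient = 1

I ≈ (0.225000/2) × 20.897626 = 2.350983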